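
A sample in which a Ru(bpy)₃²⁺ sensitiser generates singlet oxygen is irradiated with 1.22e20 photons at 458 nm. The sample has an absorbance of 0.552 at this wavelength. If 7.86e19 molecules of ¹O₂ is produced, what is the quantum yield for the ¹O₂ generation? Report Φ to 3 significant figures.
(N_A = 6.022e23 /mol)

Φ = 0.895

Product: 7.86e19 / 6.022e23 = 1.305e-4 mol.
Moles of photons: 1.22e20 / 6.022e23 = 2.026e-4 mol.
Fraction absorbed: 1 − 10^(−0.552) = 0.7195.
Photons absorbed: 0.7195 × 2.026e-4 = 1.458e-4 mol.
Φ = 1.305e-4 mol / 1.458e-4 mol photons = 0.895.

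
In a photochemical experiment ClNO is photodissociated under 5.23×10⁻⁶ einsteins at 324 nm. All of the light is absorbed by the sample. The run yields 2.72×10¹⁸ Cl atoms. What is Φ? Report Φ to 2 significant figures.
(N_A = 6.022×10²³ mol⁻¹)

Product: 2.72×10¹⁸ / 6.022×10²³ = 4.517×10⁻⁶ mol.
Φ = 4.517×10⁻⁶ mol / 5.23×10⁻⁶ mol photons = 0.86.

Φ = 0.86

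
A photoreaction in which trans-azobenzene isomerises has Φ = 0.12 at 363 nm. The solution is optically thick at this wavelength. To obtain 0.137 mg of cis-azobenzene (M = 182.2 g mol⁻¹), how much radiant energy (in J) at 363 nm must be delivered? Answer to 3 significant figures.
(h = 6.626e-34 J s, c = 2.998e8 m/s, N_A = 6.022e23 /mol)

Product: 0.137 mg / 182.2 g mol⁻¹ = 7.519e-7 mol.
Photons that must be absorbed: 7.519e-7 / 0.12 = 6.266e-6 mol.
Photon energy: hc/λ = 5.472e-19 J; per mole, 3.295e5 J mol⁻¹.
Energy required: 6.266e-6 × 3.295e5 = 2.06 J.

2.06 J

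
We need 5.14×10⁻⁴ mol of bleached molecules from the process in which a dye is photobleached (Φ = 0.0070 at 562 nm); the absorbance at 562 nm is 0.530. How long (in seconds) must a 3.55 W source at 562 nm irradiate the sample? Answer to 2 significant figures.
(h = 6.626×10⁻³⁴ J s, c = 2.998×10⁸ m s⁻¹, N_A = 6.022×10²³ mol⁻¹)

t ≈ 6200 s

Photons that must be absorbed: 5.14×10⁻⁴ / 0.0070 = 0.07343 mol.
Fraction absorbed: 1 − 10^(−0.530) = 0.7049.
Incident photons needed: 0.07343 / 0.7049 = 0.1042 mol.
Photon energy: hc/λ = 3.535×10⁻¹⁹ J; per mole, 2.129×10⁵ J mol⁻¹.
Energy required: 0.1042 × 2.129×10⁵ = 2.218×10⁴ J.
Time: 2.218×10⁴ J / 3.55 W = 6200 s.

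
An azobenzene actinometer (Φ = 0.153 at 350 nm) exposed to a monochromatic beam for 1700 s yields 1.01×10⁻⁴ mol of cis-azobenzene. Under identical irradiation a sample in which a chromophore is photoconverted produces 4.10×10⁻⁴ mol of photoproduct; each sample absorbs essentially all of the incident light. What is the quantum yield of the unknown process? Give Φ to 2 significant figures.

Photons absorbed by the actinometer: 1.01×10⁻⁴ / 0.153 = 6.601×10⁻⁴ mol.
Φ(unknown) = 4.10×10⁻⁴ / 6.601×10⁻⁴ = 0.62.

Φ = 0.62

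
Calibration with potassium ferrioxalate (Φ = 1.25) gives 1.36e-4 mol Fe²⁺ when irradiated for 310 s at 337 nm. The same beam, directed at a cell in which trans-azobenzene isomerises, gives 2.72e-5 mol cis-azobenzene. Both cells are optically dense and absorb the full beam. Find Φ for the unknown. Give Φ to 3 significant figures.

Photons absorbed by the actinometer: 1.36e-4 / 1.25 = 1.088e-4 mol.
Φ(unknown) = 2.72e-5 / 1.088e-4 = 0.250.

Φ = 0.250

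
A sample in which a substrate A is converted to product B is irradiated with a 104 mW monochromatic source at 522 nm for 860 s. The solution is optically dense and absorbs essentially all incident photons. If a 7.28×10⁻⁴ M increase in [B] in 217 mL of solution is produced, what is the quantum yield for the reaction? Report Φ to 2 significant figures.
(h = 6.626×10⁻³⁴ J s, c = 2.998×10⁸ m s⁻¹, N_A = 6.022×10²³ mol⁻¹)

Product: (7.28×10⁻⁴ M)(0.217 L) = 1.580×10⁻⁴ mol.
Photon energy at 522 nm: hc/λ = (6.626×10⁻³⁴)(2.998×10⁸)/(522×10⁻⁹) = 3.806×10⁻¹⁹ J.
Energy delivered: (104 mW)(860 s) = 89.44 J.
Photons incident: 89.44 / 3.806×10⁻¹⁹ = 2.350×10²⁰, i.e. 2.350×10²⁰/6.022×10²³ = 3.902×10⁻⁴ mol.
Φ = 1.580×10⁻⁴ mol / 3.902×10⁻⁴ mol photons = 0.40.

Φ = 0.40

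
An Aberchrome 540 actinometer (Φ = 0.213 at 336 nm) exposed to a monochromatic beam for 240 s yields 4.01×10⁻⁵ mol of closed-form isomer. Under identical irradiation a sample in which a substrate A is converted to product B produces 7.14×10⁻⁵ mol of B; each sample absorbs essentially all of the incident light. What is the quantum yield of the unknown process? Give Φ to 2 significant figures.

Photons absorbed by the actinometer: 4.01×10⁻⁵ / 0.213 = 1.883×10⁻⁴ mol.
Φ(unknown) = 7.14×10⁻⁵ / 1.883×10⁻⁴ = 0.38.

Φ = 0.38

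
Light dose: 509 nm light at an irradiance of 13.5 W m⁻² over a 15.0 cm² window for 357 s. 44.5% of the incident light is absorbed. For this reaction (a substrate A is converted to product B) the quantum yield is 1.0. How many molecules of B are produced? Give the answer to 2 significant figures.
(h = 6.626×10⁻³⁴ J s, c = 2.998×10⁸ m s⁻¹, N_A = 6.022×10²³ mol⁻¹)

8.2×10¹⁸ molecules

Photon energy at 509 nm: hc/λ = (6.626×10⁻³⁴)(2.998×10⁸)/(509×10⁻⁹) = 3.903×10⁻¹⁹ J.
Energy delivered: (13.5 W m⁻²)(15.0×10⁻⁴ m²)(357 s) = 7.229 J.
Photons incident: 7.229 / 3.903×10⁻¹⁹ = 1.852×10¹⁹, i.e. 1.852×10¹⁹/6.022×10²³ = 3.075×10⁻⁵ mol.
Photons absorbed: 0.445 × 3.075×10⁻⁵ = 1.368×10⁻⁵ mol.
Product: Φ × n_abs = 1.0 × 1.368×10⁻⁵ = 1.368×10⁻⁵ mol.
As a count: 1.368×10⁻⁵ × 6.022×10²³ = 8.2×10¹⁸.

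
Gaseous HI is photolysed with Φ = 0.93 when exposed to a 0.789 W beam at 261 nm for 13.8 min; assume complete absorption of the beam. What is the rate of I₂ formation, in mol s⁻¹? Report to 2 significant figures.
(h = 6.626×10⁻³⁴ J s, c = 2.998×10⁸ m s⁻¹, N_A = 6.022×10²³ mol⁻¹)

1.6×10⁻⁶ mol s⁻¹

Photon energy at 261 nm: hc/λ = (6.626×10⁻³⁴)(2.998×10⁸)/(261×10⁻⁹) = 7.611×10⁻¹⁹ J.
Energy delivered: (0.789 W)(828 s) = 653.3 J.
Photons incident: 653.3 / 7.611×10⁻¹⁹ = 8.584×10²⁰, i.e. 8.584×10²⁰/6.022×10²³ = 0.001425 mol.
Product formed: 0.93 × 0.001425 = 0.001325 mol.
Rate: 0.001325 / 828 s = 1.6×10⁻⁶ mol s⁻¹.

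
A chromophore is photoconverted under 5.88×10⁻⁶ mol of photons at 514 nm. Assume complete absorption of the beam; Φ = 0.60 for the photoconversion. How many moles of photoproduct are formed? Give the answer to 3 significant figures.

Product: Φ × n_abs = 0.60 × 5.88×10⁻⁶ = 3.528×10⁻⁶ mol.

3.53×10⁻⁶ mol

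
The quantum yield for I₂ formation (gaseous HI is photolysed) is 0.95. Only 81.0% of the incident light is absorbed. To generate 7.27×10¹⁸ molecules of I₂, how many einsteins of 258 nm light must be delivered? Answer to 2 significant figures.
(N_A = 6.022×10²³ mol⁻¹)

Product: 7.27×10¹⁸ / 6.022×10²³ = 1.207×10⁻⁵ mol.
Photons that must be absorbed: 1.207×10⁻⁵ / 0.95 = 1.271×10⁻⁵ mol.
Incident photons needed: 1.271×10⁻⁵ / 0.810 = 1.569×10⁻⁵ mol.

1.6×10⁻⁵ einstein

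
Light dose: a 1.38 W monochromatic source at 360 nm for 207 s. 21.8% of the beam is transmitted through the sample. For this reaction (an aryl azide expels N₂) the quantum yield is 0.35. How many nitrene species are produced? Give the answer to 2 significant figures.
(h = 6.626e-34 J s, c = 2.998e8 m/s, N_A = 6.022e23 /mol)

Photon energy at 360 nm: hc/λ = (6.626e-34)(2.998e8)/(360e-9) = 5.518e-19 J.
Energy delivered: (1.38 W)(207 s) = 285.7 J.
Photons incident: 285.7 / 5.518e-19 = 5.178e20, i.e. 5.178e20/6.022e23 = 8.598e-4 mol.
Fraction absorbed: 1 − 21.8/100 = 0.7820.
Photons absorbed: 0.7820 × 8.598e-4 = 6.724e-4 mol.
Product: Φ × n_abs = 0.35 × 6.724e-4 = 2.353e-4 mol.
As a count: 2.353e-4 × 6.022e23 = 1.4e20.

1.4e20 species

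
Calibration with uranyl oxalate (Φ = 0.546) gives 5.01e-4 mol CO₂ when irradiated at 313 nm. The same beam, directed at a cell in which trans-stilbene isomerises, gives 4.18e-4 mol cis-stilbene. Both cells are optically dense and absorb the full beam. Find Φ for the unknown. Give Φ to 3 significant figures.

Photons absorbed by the actinometer: 5.01e-4 / 0.546 = 9.176e-4 mol.
Φ(unknown) = 4.18e-4 / 9.176e-4 = 0.456.

Φ = 0.456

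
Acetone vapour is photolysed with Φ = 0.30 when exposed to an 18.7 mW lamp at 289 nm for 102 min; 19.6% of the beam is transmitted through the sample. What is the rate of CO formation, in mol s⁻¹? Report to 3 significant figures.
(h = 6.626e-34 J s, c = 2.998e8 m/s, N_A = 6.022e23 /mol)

Photon energy at 289 nm: hc/λ = (6.626e-34)(2.998e8)/(289e-9) = 6.874e-19 J.
Energy delivered: (18.7 mW)(6120 s) = 114.4 J.
Photons incident: 114.4 / 6.874e-19 = 1.664e20, i.e. 1.664e20/6.022e23 = 2.763e-4 mol.
Fraction absorbed: 1 − 19.6/100 = 0.8040.
Photons absorbed: 0.8040 × 2.763e-4 = 2.221e-4 mol.
Product formed: 0.30 × 2.221e-4 = 6.663e-5 mol.
Rate: 6.663e-5 / 6120 s = 1.09e-8 mol s⁻¹.

1.09e-8 mol s⁻¹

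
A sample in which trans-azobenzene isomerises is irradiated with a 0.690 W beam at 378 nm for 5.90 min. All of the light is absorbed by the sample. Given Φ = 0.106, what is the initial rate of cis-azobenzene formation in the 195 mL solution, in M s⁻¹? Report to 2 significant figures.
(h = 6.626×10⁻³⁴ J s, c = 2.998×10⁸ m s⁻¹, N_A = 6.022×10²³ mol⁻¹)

1.2×10⁻⁶ M s⁻¹

Photon energy at 378 nm: hc/λ = (6.626×10⁻³⁴)(2.998×10⁸)/(378×10⁻⁹) = 5.255×10⁻¹⁹ J.
Energy delivered: (0.690 W)(354 s) = 244.3 J.
Photons incident: 244.3 / 5.255×10⁻¹⁹ = 4.649×10²⁰, i.e. 4.649×10²⁰/6.022×10²³ = 7.720×10⁻⁴ mol.
Product formed: 0.106 × 7.720×10⁻⁴ = 8.183×10⁻⁵ mol.
Rate: 8.183×10⁻⁵ mol / (354 s × 0.195 L) = 1.2×10⁻⁶ M s⁻¹.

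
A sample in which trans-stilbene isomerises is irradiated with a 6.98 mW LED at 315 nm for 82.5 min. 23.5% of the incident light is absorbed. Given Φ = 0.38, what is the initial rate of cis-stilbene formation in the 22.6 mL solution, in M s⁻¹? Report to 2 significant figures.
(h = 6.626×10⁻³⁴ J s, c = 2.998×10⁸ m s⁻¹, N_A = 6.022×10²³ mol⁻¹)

Photon energy at 315 nm: hc/λ = (6.626×10⁻³⁴)(2.998×10⁸)/(315×10⁻⁹) = 6.306×10⁻¹⁹ J.
Energy delivered: (6.98 mW)(4950 s) = 34.55 J.
Photons incident: 34.55 / 6.306×10⁻¹⁹ = 5.479×10¹⁹, i.e. 5.479×10¹⁹/6.022×10²³ = 9.098×10⁻⁵ mol.
Photons absorbed: 0.235 × 9.098×10⁻⁵ = 2.138×10⁻⁵ mol.
Product formed: 0.38 × 2.138×10⁻⁵ = 8.124×10⁻⁶ mol.
Rate: 8.124×10⁻⁶ mol / (4950 s × 0.0226 L) = 7.3×10⁻⁸ M s⁻¹.

7.3×10⁻⁸ M s⁻¹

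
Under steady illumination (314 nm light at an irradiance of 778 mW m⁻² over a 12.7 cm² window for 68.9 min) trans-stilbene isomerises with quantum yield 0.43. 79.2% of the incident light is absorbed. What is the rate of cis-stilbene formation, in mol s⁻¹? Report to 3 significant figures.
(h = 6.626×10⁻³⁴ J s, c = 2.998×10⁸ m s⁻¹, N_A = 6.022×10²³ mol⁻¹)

Photon energy at 314 nm: hc/λ = (6.626×10⁻³⁴)(2.998×10⁸)/(314×10⁻⁹) = 6.326×10⁻¹⁹ J.
Energy delivered: (778 mW m⁻²)(12.7×10⁻⁴ m²)(4134 s) = 4.085 J.
Photons incident: 4.085 / 6.326×10⁻¹⁹ = 6.457×10¹⁸, i.e. 6.457×10¹⁸/6.022×10²³ = 1.072×10⁻⁵ mol.
Photons absorbed: 0.792 × 1.072×10⁻⁵ = 8.490×10⁻⁶ mol.
Product formed: 0.43 × 8.490×10⁻⁶ = 3.651×10⁻⁶ mol.
Rate: 3.651×10⁻⁶ / 4134 s = 8.83×10⁻¹⁰ mol s⁻¹.

8.83×10⁻¹⁰ mol s⁻¹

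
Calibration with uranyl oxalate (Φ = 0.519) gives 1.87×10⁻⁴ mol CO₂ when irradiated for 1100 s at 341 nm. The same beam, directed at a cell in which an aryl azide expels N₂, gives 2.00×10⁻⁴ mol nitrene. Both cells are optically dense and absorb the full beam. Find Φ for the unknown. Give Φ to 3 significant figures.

Photons absorbed by the actinometer: 1.87×10⁻⁴ / 0.519 = 3.603×10⁻⁴ mol.
Φ(unknown) = 2.00×10⁻⁴ / 3.603×10⁻⁴ = 0.555.

Φ = 0.555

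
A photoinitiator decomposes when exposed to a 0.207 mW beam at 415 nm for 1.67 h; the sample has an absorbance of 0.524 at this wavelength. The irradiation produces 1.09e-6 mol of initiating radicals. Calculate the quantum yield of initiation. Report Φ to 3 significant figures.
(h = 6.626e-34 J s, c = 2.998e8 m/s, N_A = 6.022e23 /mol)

Photon energy at 415 nm: hc/λ = (6.626e-34)(2.998e8)/(415e-9) = 4.787e-19 J.
Energy delivered: (0.207 mW)(6012 s) = 1.244 J.
Photons incident: 1.244 / 4.787e-19 = 2.599e18, i.e. 2.599e18/6.022e23 = 4.316e-6 mol.
Fraction absorbed: 1 − 10^(−0.524) = 0.7008.
Photons absorbed: 0.7008 × 4.316e-6 = 3.025e-6 mol.
Φ = 1.09e-6 mol / 3.025e-6 mol photons = 0.360.

Φ = 0.360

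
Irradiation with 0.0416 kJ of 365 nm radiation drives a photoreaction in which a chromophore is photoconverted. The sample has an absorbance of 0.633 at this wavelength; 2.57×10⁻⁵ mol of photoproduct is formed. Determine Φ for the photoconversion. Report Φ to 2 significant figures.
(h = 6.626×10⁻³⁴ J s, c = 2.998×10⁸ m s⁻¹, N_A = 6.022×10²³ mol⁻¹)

Φ = 0.26

Photon energy at 365 nm: hc/λ = (6.626×10⁻³⁴)(2.998×10⁸)/(365×10⁻⁹) = 5.442×10⁻¹⁹ J.
Incident energy: 0.0416 kJ = 41.6 J.
Photons incident: 41.6 / 5.442×10⁻¹⁹ = 7.644×10¹⁹, i.e. 7.644×10¹⁹/6.022×10²³ = 1.269×10⁻⁴ mol.
Fraction absorbed: 1 − 10^(−0.633) = 0.7672.
Photons absorbed: 0.7672 × 1.269×10⁻⁴ = 9.736×10⁻⁵ mol.
Φ = 2.57×10⁻⁵ mol / 9.736×10⁻⁵ mol photons = 0.26.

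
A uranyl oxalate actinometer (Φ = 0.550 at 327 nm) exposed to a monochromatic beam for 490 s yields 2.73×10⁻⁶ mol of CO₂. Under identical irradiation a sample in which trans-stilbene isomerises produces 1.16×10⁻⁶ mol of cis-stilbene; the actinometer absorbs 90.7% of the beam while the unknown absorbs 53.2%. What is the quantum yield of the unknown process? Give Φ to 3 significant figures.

Photons absorbed by the actinometer: 2.73×10⁻⁶ / 0.550 = 4.964×10⁻⁶ mol.
Incident flux: 4.964×10⁻⁶ / 0.907 = 5.473×10⁻⁶ einstein.
Absorbed by unknown: 0.532 × 5.473×10⁻⁶ = 2.912×10⁻⁶ mol.
Φ(unknown) = 1.16×10⁻⁶ / 2.912×10⁻⁶ = 0.398.

Φ = 0.398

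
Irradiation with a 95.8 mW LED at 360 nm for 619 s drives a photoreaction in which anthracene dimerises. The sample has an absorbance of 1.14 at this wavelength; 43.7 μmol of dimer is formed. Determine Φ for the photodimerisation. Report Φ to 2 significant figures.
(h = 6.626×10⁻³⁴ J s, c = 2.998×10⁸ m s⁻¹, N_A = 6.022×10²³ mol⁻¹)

Product: 43.7 μmol = 4.37×10⁻⁵ mol.
Photon energy at 360 nm: hc/λ = (6.626×10⁻³⁴)(2.998×10⁸)/(360×10⁻⁹) = 5.518×10⁻¹⁹ J.
Energy delivered: (95.8 mW)(619 s) = 59.30 J.
Photons incident: 59.30 / 5.518×10⁻¹⁹ = 1.075×10²⁰, i.e. 1.075×10²⁰/6.022×10²³ = 1.785×10⁻⁴ mol.
Fraction absorbed: 1 − 10^(−1.14) = 0.9276.
Photons absorbed: 0.9276 × 1.785×10⁻⁴ = 1.656×10⁻⁴ mol.
Φ = 4.37×10⁻⁵ mol / 1.656×10⁻⁴ mol photons = 0.26.

Φ = 0.26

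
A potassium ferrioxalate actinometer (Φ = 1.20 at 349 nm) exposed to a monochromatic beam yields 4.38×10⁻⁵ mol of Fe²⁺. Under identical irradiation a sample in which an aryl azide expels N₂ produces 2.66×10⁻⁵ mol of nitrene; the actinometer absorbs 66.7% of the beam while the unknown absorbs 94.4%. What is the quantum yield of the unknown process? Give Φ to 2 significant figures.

Φ = 0.51

Photons absorbed by the actinometer: 4.38×10⁻⁵ / 1.20 = 3.650×10⁻⁵ mol.
Incident flux: 3.650×10⁻⁵ / 0.667 = 5.472×10⁻⁵ einstein.
Absorbed by unknown: 0.944 × 5.472×10⁻⁵ = 5.166×10⁻⁵ mol.
Φ(unknown) = 2.66×10⁻⁵ / 5.166×10⁻⁵ = 0.51.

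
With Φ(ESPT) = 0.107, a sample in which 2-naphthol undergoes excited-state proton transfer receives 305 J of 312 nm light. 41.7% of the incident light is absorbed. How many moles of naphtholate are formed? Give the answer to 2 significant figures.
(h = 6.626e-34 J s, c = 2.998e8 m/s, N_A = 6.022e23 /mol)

3.5e-5 mol

Photon energy at 312 nm: hc/λ = (6.626e-34)(2.998e8)/(312e-9) = 6.367e-19 J.
Photons incident: 305 / 6.367e-19 = 4.790e20, i.e. 4.790e20/6.022e23 = 7.954e-4 mol.
Photons absorbed: 0.417 × 7.954e-4 = 3.317e-4 mol.
Product: Φ × n_abs = 0.107 × 3.317e-4 = 3.549e-5 mol.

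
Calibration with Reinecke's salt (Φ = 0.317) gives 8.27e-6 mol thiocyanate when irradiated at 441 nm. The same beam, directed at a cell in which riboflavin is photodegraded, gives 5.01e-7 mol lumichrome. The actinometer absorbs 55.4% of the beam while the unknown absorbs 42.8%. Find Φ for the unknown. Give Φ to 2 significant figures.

Photons absorbed by the actinometer: 8.27e-6 / 0.317 = 2.609e-5 mol.
Incident flux: 2.609e-5 / 0.554 = 4.709e-5 einstein.
Absorbed by unknown: 0.428 × 4.709e-5 = 2.015e-5 mol.
Φ(unknown) = 5.01e-7 / 2.015e-5 = 0.025.

Φ = 0.025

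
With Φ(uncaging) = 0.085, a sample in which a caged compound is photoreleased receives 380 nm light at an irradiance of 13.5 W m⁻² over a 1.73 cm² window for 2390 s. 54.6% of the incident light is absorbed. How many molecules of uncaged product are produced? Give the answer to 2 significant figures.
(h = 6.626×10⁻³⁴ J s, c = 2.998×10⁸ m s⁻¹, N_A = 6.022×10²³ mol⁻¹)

5.0×10¹⁷ molecules

Photon energy at 380 nm: hc/λ = (6.626×10⁻³⁴)(2.998×10⁸)/(380×10⁻⁹) = 5.228×10⁻¹⁹ J.
Energy delivered: (13.5 W m⁻²)(1.73×10⁻⁴ m²)(2390 s) = 5.582 J.
Photons incident: 5.582 / 5.228×10⁻¹⁹ = 1.068×10¹⁹, i.e. 1.068×10¹⁹/6.022×10²³ = 1.773×10⁻⁵ mol.
Photons absorbed: 0.546 × 1.773×10⁻⁵ = 9.681×10⁻⁶ mol.
Product: Φ × n_abs = 0.085 × 9.681×10⁻⁶ = 8.229×10⁻⁷ mol.
As a count: 8.229×10⁻⁷ × 6.022×10²³ = 5.0×10¹⁷.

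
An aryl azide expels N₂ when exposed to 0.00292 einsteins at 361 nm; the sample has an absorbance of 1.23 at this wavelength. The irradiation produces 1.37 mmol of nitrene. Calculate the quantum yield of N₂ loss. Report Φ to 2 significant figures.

Φ = 0.50

Product: 1.37 mmol = 0.00137 mol.
Fraction absorbed: 1 − 10^(−1.23) = 0.9411.
Photons absorbed: 0.9411 × 0.00292 = 0.002748 mol.
Φ = 0.00137 mol / 0.002748 mol photons = 0.50.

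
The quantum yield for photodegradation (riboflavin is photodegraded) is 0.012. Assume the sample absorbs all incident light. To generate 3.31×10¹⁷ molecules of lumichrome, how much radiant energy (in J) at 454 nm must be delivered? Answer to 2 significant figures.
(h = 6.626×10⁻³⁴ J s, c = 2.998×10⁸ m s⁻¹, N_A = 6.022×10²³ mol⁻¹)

12 J

Product: 3.31×10¹⁷ / 6.022×10²³ = 5.497×10⁻⁷ mol.
Photons that must be absorbed: 5.497×10⁻⁷ / 0.012 = 4.581×10⁻⁵ mol.
Photon energy: hc/λ = 4.375×10⁻¹⁹ J; per mole, 2.635×10⁵ J mol⁻¹.
Energy required: 4.581×10⁻⁵ × 2.635×10⁵ = 12 J.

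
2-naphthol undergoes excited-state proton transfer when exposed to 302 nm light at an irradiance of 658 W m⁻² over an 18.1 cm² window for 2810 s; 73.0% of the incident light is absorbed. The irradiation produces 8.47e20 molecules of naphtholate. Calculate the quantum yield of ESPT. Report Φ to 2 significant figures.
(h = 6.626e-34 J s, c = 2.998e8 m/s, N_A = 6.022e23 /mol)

Φ = 0.23

Product: 8.47e20 / 6.022e23 = 0.001407 mol.
Photon energy at 302 nm: hc/λ = (6.626e-34)(2.998e8)/(302e-9) = 6.578e-19 J.
Energy delivered: (658 W m⁻²)(18.1e-4 m²)(2810 s) = 3347 J.
Photons incident: 3347 / 6.578e-19 = 5.088e21, i.e. 5.088e21/6.022e23 = 0.008449 mol.
Photons absorbed: 0.730 × 0.008449 = 0.006168 mol.
Φ = 0.001407 mol / 0.006168 mol photons = 0.23.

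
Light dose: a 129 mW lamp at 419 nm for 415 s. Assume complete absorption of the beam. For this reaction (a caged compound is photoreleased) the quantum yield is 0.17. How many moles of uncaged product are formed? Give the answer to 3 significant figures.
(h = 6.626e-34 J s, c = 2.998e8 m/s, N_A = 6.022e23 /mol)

3.19e-5 mol

Photon energy at 419 nm: hc/λ = (6.626e-34)(2.998e8)/(419e-9) = 4.741e-19 J.
Energy delivered: (129 mW)(415 s) = 53.54 J.
Photons incident: 53.54 / 4.741e-19 = 1.129e20, i.e. 1.129e20/6.022e23 = 1.875e-4 mol.
Product: Φ × n_abs = 0.17 × 1.875e-4 = 3.188e-5 mol.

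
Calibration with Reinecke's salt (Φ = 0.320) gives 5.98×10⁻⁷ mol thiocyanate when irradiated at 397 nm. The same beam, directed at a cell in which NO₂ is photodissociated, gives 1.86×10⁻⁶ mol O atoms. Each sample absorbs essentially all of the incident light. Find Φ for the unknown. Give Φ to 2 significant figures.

Φ = 1.0

Photons absorbed by the actinometer: 5.98×10⁻⁷ / 0.320 = 1.869×10⁻⁶ mol.
Φ(unknown) = 1.86×10⁻⁶ / 1.869×10⁻⁶ = 1.0.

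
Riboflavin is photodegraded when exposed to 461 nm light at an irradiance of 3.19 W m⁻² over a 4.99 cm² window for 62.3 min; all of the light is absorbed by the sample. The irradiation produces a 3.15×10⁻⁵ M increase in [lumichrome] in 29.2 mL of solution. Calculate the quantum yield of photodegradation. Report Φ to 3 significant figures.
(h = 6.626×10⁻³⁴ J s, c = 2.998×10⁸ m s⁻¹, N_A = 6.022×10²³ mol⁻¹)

Product: (3.15×10⁻⁵ M)(0.0292 L) = 9.198×10⁻⁷ mol.
Photon energy at 461 nm: hc/λ = (6.626×10⁻³⁴)(2.998×10⁸)/(461×10⁻⁹) = 4.309×10⁻¹⁹ J.
Energy delivered: (3.19 W m⁻²)(4.99×10⁻⁴ m²)(3738 s) = 5.950 J.
Photons incident: 5.950 / 4.309×10⁻¹⁹ = 1.381×10¹⁹, i.e. 1.381×10¹⁹/6.022×10²³ = 2.293×10⁻⁵ mol.
Φ = 9.198×10⁻⁷ mol / 2.293×10⁻⁵ mol photons = 0.0401.

Φ = 0.0401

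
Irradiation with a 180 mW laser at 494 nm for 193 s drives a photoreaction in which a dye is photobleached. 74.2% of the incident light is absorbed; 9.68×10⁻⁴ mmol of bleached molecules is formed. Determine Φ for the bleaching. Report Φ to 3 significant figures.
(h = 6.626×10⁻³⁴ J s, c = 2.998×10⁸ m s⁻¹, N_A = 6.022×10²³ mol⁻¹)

Φ = 0.00909

Product: 9.68×10⁻⁴ mmol = 9.68×10⁻⁷ mol.
Photon energy at 494 nm: hc/λ = (6.626×10⁻³⁴)(2.998×10⁸)/(494×10⁻⁹) = 4.021×10⁻¹⁹ J.
Energy delivered: (180 mW)(193 s) = 34.74 J.
Photons incident: 34.74 / 4.021×10⁻¹⁹ = 8.640×10¹⁹, i.e. 8.640×10¹⁹/6.022×10²³ = 1.435×10⁻⁴ mol.
Photons absorbed: 0.742 × 1.435×10⁻⁴ = 1.065×10⁻⁴ mol.
Φ = 9.68×10⁻⁷ mol / 1.065×10⁻⁴ mol photons = 0.00909.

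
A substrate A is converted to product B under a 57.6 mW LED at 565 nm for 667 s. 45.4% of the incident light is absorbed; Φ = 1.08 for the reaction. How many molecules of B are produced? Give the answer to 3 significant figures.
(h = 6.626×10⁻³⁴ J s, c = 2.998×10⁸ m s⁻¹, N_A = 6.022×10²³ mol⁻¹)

5.36×10¹⁹ molecules

Photon energy at 565 nm: hc/λ = (6.626×10⁻³⁴)(2.998×10⁸)/(565×10⁻⁹) = 3.516×10⁻¹⁹ J.
Energy delivered: (57.6 mW)(667 s) = 38.42 J.
Photons incident: 38.42 / 3.516×10⁻¹⁹ = 1.093×10²⁰, i.e. 1.093×10²⁰/6.022×10²³ = 1.815×10⁻⁴ mol.
Photons absorbed: 0.454 × 1.815×10⁻⁴ = 8.240×10⁻⁵ mol.
Product: Φ × n_abs = 1.08 × 8.240×10⁻⁵ = 8.899×10⁻⁵ mol.
As a count: 8.899×10⁻⁵ × 6.022×10²³ = 5.36×10¹⁹.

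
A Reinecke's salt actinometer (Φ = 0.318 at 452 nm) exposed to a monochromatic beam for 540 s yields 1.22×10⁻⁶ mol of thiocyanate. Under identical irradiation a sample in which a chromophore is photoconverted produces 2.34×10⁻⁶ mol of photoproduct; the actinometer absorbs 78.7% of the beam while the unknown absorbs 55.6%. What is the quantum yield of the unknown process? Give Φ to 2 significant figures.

Photons absorbed by the actinometer: 1.22×10⁻⁶ / 0.318 = 3.836×10⁻⁶ mol.
Incident flux: 3.836×10⁻⁶ / 0.787 = 4.874×10⁻⁶ einstein.
Absorbed by unknown: 0.556 × 4.874×10⁻⁶ = 2.710×10⁻⁶ mol.
Φ(unknown) = 2.34×10⁻⁶ / 2.710×10⁻⁶ = 0.86.

Φ = 0.86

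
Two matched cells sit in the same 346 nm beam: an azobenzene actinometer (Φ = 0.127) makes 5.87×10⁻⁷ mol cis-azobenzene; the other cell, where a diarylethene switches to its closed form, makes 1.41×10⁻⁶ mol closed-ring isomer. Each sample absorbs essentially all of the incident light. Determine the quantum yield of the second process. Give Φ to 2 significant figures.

Φ = 0.31

Photons absorbed by the actinometer: 5.87×10⁻⁷ / 0.127 = 4.622×10⁻⁶ mol.
Φ(unknown) = 1.41×10⁻⁶ / 4.622×10⁻⁶ = 0.31.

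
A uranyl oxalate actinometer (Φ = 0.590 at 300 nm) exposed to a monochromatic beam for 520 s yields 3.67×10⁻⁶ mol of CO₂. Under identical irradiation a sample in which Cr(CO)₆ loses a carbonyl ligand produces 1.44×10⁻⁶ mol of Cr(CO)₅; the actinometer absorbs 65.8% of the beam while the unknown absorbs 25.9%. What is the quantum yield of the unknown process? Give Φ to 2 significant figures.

Photons absorbed by the actinometer: 3.67×10⁻⁶ / 0.590 = 6.220×10⁻⁶ mol.
Incident flux: 6.220×10⁻⁶ / 0.658 = 9.453×10⁻⁶ einstein.
Absorbed by unknown: 0.259 × 9.453×10⁻⁶ = 2.448×10⁻⁶ mol.
Φ(unknown) = 1.44×10⁻⁶ / 2.448×10⁻⁶ = 0.59.

Φ = 0.59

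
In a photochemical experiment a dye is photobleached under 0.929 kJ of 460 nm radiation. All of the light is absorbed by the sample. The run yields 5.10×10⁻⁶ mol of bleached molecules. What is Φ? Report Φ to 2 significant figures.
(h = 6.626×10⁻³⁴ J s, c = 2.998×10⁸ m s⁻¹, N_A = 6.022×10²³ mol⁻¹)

Photon energy at 460 nm: hc/λ = (6.626×10⁻³⁴)(2.998×10⁸)/(460×10⁻⁹) = 4.318×10⁻¹⁹ J.
Incident energy: 0.929 kJ = 929 J.
Photons incident: 929 / 4.318×10⁻¹⁹ = 2.151×10²¹, i.e. 2.151×10²¹/6.022×10²³ = 0.003572 mol.
Φ = 5.10×10⁻⁶ mol / 0.003572 mol photons = 0.0014.

Φ = 0.0014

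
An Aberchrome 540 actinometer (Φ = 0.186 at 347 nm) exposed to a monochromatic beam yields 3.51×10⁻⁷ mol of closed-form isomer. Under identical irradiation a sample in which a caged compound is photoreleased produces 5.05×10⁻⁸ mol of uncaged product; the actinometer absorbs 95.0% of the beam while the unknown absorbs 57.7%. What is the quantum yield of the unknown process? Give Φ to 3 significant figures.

Photons absorbed by the actinometer: 3.51×10⁻⁷ / 0.186 = 1.887×10⁻⁶ mol.
Incident flux: 1.887×10⁻⁶ / 0.950 = 1.986×10⁻⁶ einstein.
Absorbed by unknown: 0.577 × 1.986×10⁻⁶ = 1.146×10⁻⁶ mol.
Φ(unknown) = 5.05×10⁻⁸ / 1.146×10⁻⁶ = 0.0441.

Φ = 0.0441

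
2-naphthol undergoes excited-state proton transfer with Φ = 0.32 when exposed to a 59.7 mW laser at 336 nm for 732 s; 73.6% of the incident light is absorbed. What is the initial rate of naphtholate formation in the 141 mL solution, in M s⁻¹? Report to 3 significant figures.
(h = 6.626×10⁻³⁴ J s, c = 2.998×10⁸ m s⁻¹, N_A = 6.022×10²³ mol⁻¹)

Photon energy at 336 nm: hc/λ = (6.626×10⁻³⁴)(2.998×10⁸)/(336×10⁻⁹) = 5.912×10⁻¹⁹ J.
Energy delivered: (59.7 mW)(732 s) = 43.70 J.
Photons incident: 43.70 / 5.912×10⁻¹⁹ = 7.392×10¹⁹, i.e. 7.392×10¹⁹/6.022×10²³ = 1.227×10⁻⁴ mol.
Photons absorbed: 0.736 × 1.227×10⁻⁴ = 9.031×10⁻⁵ mol.
Product formed: 0.32 × 9.031×10⁻⁵ = 2.890×10⁻⁵ mol.
Rate: 2.890×10⁻⁵ mol / (732 s × 0.141 L) = 2.80×10⁻⁷ M s⁻¹.

2.80×10⁻⁷ M s⁻¹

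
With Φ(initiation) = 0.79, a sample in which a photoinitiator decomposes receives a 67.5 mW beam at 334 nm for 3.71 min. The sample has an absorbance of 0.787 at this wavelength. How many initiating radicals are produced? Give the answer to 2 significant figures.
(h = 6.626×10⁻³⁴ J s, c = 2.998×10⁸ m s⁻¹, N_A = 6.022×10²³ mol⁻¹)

Photon energy at 334 nm: hc/λ = (6.626×10⁻³⁴)(2.998×10⁸)/(334×10⁻⁹) = 5.948×10⁻¹⁹ J.
Energy delivered: (67.5 mW)(222.6 s) = 15.03 J.
Photons incident: 15.03 / 5.948×10⁻¹⁹ = 2.527×10¹⁹, i.e. 2.527×10¹⁹/6.022×10²³ = 4.196×10⁻⁵ mol.
Fraction absorbed: 1 − 10^(−0.787) = 0.8367.
Photons absorbed: 0.8367 × 4.196×10⁻⁵ = 3.511×10⁻⁵ mol.
Product: Φ × n_abs = 0.79 × 3.511×10⁻⁵ = 2.774×10⁻⁵ mol.
As a count: 2.774×10⁻⁵ × 6.022×10²³ = 1.7×10¹⁹.

1.7×10¹⁹ initiating radicals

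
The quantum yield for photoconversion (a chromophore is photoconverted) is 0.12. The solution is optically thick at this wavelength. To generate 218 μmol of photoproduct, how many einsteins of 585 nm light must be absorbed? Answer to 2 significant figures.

0.0018 einstein

Product: 218 μmol = 2.18e-4 mol.
Photons that must be absorbed: 2.18e-4 / 0.12 = 0.001817 mol.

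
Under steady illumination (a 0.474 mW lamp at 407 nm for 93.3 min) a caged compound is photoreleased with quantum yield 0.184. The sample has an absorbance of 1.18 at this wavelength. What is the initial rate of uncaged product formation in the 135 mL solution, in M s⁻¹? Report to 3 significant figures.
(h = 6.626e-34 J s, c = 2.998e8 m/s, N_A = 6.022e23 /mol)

Photon energy at 407 nm: hc/λ = (6.626e-34)(2.998e8)/(407e-9) = 4.881e-19 J.
Energy delivered: (0.474 mW)(5598 s) = 2.653 J.
Photons incident: 2.653 / 4.881e-19 = 5.435e18, i.e. 5.435e18/6.022e23 = 9.025e-6 mol.
Fraction absorbed: 1 − 10^(−1.18) = 0.9339.
Photons absorbed: 0.9339 × 9.025e-6 = 8.428e-6 mol.
Product formed: 0.184 × 8.428e-6 = 1.551e-6 mol.
Rate: 1.551e-6 mol / (5598 s × 0.135 L) = 2.05e-9 M s⁻¹.

2.05e-9 M s⁻¹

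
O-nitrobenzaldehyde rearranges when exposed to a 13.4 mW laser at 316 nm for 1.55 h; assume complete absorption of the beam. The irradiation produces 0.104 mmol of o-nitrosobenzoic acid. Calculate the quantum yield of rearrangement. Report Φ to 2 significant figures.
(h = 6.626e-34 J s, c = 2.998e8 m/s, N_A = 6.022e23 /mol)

Product: 0.104 mmol = 1.04e-4 mol.
Photon energy at 316 nm: hc/λ = (6.626e-34)(2.998e8)/(316e-9) = 6.286e-19 J.
Energy delivered: (13.4 mW)(5580 s) = 74.77 J.
Photons incident: 74.77 / 6.286e-19 = 1.189e20, i.e. 1.189e20/6.022e23 = 1.974e-4 mol.
Φ = 1.04e-4 mol / 1.974e-4 mol photons = 0.53.

Φ = 0.53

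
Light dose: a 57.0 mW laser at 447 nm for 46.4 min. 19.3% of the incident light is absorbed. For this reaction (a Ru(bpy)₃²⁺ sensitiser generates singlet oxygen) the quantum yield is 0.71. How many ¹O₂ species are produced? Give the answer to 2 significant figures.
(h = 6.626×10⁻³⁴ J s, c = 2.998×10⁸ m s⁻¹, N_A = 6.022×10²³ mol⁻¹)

Photon energy at 447 nm: hc/λ = (6.626×10⁻³⁴)(2.998×10⁸)/(447×10⁻⁹) = 4.444×10⁻¹⁹ J.
Energy delivered: (57.0 mW)(2784 s) = 158.7 J.
Photons incident: 158.7 / 4.444×10⁻¹⁹ = 3.571×10²⁰, i.e. 3.571×10²⁰/6.022×10²³ = 5.930×10⁻⁴ mol.
Photons absorbed: 0.193 × 5.930×10⁻⁴ = 1.144×10⁻⁴ mol.
Product: Φ × n_abs = 0.71 × 1.144×10⁻⁴ = 8.122×10⁻⁵ mol.
As a count: 8.122×10⁻⁵ × 6.022×10²³ = 4.9×10¹⁹.

4.9×10¹⁹ species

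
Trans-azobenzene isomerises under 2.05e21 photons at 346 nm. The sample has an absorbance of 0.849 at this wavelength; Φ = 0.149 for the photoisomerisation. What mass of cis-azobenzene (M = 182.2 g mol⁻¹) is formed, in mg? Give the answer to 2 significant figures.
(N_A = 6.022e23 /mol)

Moles of photons: 2.05e21 / 6.022e23 = 0.003404 mol.
Fraction absorbed: 1 − 10^(−0.849) = 0.8584.
Photons absorbed: 0.8584 × 0.003404 = 0.002922 mol.
Product: Φ × n_abs = 0.149 × 0.002922 = 4.354e-4 mol.
Mass: 4.354e-4 × 182.2 = 0.07933 g = 79 mg.

79 mg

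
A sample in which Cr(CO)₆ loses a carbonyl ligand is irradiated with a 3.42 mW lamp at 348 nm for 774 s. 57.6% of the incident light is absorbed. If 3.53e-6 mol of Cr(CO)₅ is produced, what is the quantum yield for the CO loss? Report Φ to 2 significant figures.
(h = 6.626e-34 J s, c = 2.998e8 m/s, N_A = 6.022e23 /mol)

Φ = 0.80

Photon energy at 348 nm: hc/λ = (6.626e-34)(2.998e8)/(348e-9) = 5.708e-19 J.
Energy delivered: (3.42 mW)(774 s) = 2.647 J.
Photons incident: 2.647 / 5.708e-19 = 4.637e18, i.e. 4.637e18/6.022e23 = 7.700e-6 mol.
Photons absorbed: 0.576 × 7.700e-6 = 4.435e-6 mol.
Φ = 3.53e-6 mol / 4.435e-6 mol photons = 0.80.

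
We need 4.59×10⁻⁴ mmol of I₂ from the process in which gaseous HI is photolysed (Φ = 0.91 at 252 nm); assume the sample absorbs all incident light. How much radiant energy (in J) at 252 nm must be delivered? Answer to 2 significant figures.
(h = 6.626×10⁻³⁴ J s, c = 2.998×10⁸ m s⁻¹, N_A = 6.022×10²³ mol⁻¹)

Product: 4.59×10⁻⁴ mmol = 4.59×10⁻⁷ mol.
Photons that must be absorbed: 4.59×10⁻⁷ / 0.91 = 5.044×10⁻⁷ mol.
Photon energy: hc/λ = 7.883×10⁻¹⁹ J; per mole, 4.747×10⁵ J mol⁻¹.
Energy required: 5.044×10⁻⁷ × 4.747×10⁵ = 0.24 J.

0.24 J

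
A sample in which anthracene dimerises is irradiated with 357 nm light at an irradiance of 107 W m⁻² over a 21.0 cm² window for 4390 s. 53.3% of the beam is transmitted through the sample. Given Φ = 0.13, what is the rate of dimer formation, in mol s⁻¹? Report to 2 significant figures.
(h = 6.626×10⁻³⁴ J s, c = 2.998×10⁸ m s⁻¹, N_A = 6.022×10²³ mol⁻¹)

Photon energy at 357 nm: hc/λ = (6.626×10⁻³⁴)(2.998×10⁸)/(357×10⁻⁹) = 5.564×10⁻¹⁹ J.
Energy delivered: (107 W m⁻²)(21.0×10⁻⁴ m²)(4390 s) = 986.4 J.
Photons incident: 986.4 / 5.564×10⁻¹⁹ = 1.773×10²¹, i.e. 1.773×10²¹/6.022×10²³ = 0.002944 mol.
Fraction absorbed: 1 − 53.3/100 = 0.4670.
Photons absorbed: 0.4670 × 0.002944 = 0.001375 mol.
Product formed: 0.13 × 0.001375 = 1.788×10⁻⁴ mol.
Rate: 1.788×10⁻⁴ / 4390 s = 4.1×10⁻⁸ mol s⁻¹.

4.1×10⁻⁸ mol s⁻¹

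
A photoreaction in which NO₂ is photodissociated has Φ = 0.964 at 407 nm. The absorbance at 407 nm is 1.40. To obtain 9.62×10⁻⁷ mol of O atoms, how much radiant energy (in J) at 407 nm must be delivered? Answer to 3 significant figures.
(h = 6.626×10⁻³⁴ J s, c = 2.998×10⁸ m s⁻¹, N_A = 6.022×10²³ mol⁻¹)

0.305 J

Photons that must be absorbed: 9.62×10⁻⁷ / 0.964 = 9.979×10⁻⁷ mol.
Fraction absorbed: 1 − 10^(−1.40) = 0.9602.
Incident photons needed: 9.979×10⁻⁷ / 0.9602 = 1.039×10⁻⁶ mol.
Photon energy: hc/λ = 4.881×10⁻¹⁹ J; per mole, 2.939×10⁵ J mol⁻¹.
Energy required: 1.039×10⁻⁶ × 2.939×10⁵ = 0.305 J.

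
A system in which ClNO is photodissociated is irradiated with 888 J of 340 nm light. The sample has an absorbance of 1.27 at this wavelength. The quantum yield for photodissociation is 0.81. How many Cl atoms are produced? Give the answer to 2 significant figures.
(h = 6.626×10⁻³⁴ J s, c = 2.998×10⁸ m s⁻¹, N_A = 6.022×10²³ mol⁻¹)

Photon energy at 340 nm: hc/λ = (6.626×10⁻³⁴)(2.998×10⁸)/(340×10⁻⁹) = 5.843×10⁻¹⁹ J.
Photons incident: 888 / 5.843×10⁻¹⁹ = 1.520×10²¹, i.e. 1.520×10²¹/6.022×10²³ = 0.002524 mol.
Fraction absorbed: 1 − 10^(−1.27) = 0.9463.
Photons absorbed: 0.9463 × 0.002524 = 0.002388 mol.
Product: Φ × n_abs = 0.81 × 0.002388 = 0.001934 mol.
As a count: 0.001934 × 6.022×10²³ = 1.2×10²¹.

1.2×10²¹ atoms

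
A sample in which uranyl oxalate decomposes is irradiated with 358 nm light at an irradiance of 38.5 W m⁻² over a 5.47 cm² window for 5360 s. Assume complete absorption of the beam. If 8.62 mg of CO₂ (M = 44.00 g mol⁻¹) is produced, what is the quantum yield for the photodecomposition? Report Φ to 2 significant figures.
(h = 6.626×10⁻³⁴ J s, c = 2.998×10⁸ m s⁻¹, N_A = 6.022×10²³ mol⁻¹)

Product: 8.62 mg / 44.00 g mol⁻¹ = 1.959×10⁻⁴ mol.
Photon energy at 358 nm: hc/λ = (6.626×10⁻³⁴)(2.998×10⁸)/(358×10⁻⁹) = 5.549×10⁻¹⁹ J.
Energy delivered: (38.5 W m⁻²)(5.47×10⁻⁴ m²)(5360 s) = 112.9 J.
Photons incident: 112.9 / 5.549×10⁻¹⁹ = 2.035×10²⁰, i.e. 2.035×10²⁰/6.022×10²³ = 3.379×10⁻⁴ mol.
Φ = 1.959×10⁻⁴ mol / 3.379×10⁻⁴ mol photons = 0.58.

Φ = 0.58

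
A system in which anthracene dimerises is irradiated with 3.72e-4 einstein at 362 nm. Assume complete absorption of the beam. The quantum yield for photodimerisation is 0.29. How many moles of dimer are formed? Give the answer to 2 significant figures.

Product: Φ × n_abs = 0.29 × 3.72e-4 = 1.079e-4 mol.

1.1e-4 mol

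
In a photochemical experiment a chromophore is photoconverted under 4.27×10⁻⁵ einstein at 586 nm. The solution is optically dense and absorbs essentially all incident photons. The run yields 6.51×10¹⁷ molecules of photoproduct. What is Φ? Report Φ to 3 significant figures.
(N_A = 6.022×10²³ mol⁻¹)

Product: 6.51×10¹⁷ / 6.022×10²³ = 1.081×10⁻⁶ mol.
Φ = 1.081×10⁻⁶ mol / 4.27×10⁻⁵ mol photons = 0.0253.

Φ = 0.0253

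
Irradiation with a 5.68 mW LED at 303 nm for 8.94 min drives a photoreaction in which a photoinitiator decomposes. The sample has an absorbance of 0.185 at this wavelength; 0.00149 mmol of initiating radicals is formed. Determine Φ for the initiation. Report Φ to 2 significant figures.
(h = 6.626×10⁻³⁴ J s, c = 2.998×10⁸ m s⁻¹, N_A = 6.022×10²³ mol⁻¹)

Φ = 0.56

Product: 0.00149 mmol = 1.49×10⁻⁶ mol.
Photon energy at 303 nm: hc/λ = (6.626×10⁻³⁴)(2.998×10⁸)/(303×10⁻⁹) = 6.556×10⁻¹⁹ J.
Energy delivered: (5.68 mW)(536.4 s) = 3.047 J.
Photons incident: 3.047 / 6.556×10⁻¹⁹ = 4.648×10¹⁸, i.e. 4.648×10¹⁸/6.022×10²³ = 7.718×10⁻⁶ mol.
Fraction absorbed: 1 − 10^(−0.185) = 0.3469.
Photons absorbed: 0.3469 × 7.718×10⁻⁶ = 2.677×10⁻⁶ mol.
Φ = 1.49×10⁻⁶ mol / 2.677×10⁻⁶ mol photons = 0.56.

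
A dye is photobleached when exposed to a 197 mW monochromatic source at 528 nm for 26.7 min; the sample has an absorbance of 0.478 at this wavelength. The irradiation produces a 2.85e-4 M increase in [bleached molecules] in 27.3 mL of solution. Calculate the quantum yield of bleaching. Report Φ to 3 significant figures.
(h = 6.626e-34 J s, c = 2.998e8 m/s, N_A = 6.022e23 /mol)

Product: (2.85e-4 M)(0.0273 L) = 7.781e-6 mol.
Photon energy at 528 nm: hc/λ = (6.626e-34)(2.998e8)/(528e-9) = 3.762e-19 J.
Energy delivered: (197 mW)(1602 s) = 315.6 J.
Photons incident: 315.6 / 3.762e-19 = 8.389e20, i.e. 8.389e20/6.022e23 = 0.001393 mol.
Fraction absorbed: 1 − 10^(−0.478) = 0.6673.
Photons absorbed: 0.6673 × 0.001393 = 9.295e-4 mol.
Φ = 7.781e-6 mol / 9.295e-4 mol photons = 0.00837.

Φ = 0.00837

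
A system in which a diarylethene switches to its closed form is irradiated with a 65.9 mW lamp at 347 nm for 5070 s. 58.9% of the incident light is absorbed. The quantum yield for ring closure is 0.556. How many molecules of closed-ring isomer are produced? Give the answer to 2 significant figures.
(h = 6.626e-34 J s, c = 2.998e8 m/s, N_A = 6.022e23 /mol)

1.9e20 molecules

Photon energy at 347 nm: hc/λ = (6.626e-34)(2.998e8)/(347e-9) = 5.725e-19 J.
Energy delivered: (65.9 mW)(5070 s) = 334.1 J.
Photons incident: 334.1 / 5.725e-19 = 5.836e20, i.e. 5.836e20/6.022e23 = 9.691e-4 mol.
Photons absorbed: 0.589 × 9.691e-4 = 5.708e-4 mol.
Product: Φ × n_abs = 0.556 × 5.708e-4 = 3.174e-4 mol.
As a count: 3.174e-4 × 6.022e23 = 1.9e20.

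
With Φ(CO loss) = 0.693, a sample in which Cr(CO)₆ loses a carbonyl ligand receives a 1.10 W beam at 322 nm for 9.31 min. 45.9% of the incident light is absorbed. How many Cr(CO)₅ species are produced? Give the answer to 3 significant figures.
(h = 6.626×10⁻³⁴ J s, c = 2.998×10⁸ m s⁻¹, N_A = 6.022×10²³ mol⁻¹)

3.17×10²⁰ species

Photon energy at 322 nm: hc/λ = (6.626×10⁻³⁴)(2.998×10⁸)/(322×10⁻⁹) = 6.169×10⁻¹⁹ J.
Energy delivered: (1.10 W)(558.6 s) = 614.5 J.
Photons incident: 614.5 / 6.169×10⁻¹⁹ = 9.961×10²⁰, i.e. 9.961×10²⁰/6.022×10²³ = 0.001654 mol.
Photons absorbed: 0.459 × 0.001654 = 7.592×10⁻⁴ mol.
Product: Φ × n_abs = 0.693 × 7.592×10⁻⁴ = 5.261×10⁻⁴ mol.
As a count: 5.261×10⁻⁴ × 6.022×10²³ = 3.17×10²⁰.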